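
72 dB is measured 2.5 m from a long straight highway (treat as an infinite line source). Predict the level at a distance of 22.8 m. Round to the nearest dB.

62 dB

For a line source, L₂ = L₁ − 10·log₁₀(r₂/r₁).
L₂ = 72 − 10·log₁₀(22.8/2.5) = 72 − 9.600 = 62.40 dB.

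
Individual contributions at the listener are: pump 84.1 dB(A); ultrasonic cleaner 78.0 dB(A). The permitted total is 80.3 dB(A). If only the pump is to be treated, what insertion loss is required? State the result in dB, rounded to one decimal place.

7.7 dB

The untreated sources together contribute 10^(78.0/10) = 6.310e+07, i.e. 78.00 dB(A).
The limit corresponds to 10^(80.3/10) = 1.072e+08; subtracting the fixed part leaves 4.406e+07 for the pump, i.e. 76.44 dB(A).
So the pump must be reduced from 84.1 to 76.44 dB(A): IL = 7.66 dB.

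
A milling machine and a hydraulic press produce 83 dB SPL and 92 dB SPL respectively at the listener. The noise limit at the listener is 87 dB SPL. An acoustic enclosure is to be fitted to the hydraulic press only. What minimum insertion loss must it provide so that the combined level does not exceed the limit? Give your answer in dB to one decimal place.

Everything except the hydraulic press sums to 10^(83/10) = 1.995e+08 in linear terms, 83.00 dB SPL.
To meet 87 dB SPL overall, the treated hydraulic press may contribute at most 10^(87/10) − 1.995e+08 = 3.017e+08, i.e. 84.80 dB SPL.
So the hydraulic press must be reduced from 92 to 84.80 dB SPL: IL = 7.20 dB.

7.2 dB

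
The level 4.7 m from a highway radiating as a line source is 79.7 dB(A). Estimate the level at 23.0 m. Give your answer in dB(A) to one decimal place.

Line-source attenuation: ΔL = 10·log₁₀(r₂/r₁) = 10·log₁₀(23.0/4.7) = 6.896 dB.
L₂ = 79.7 − 10·log₁₀(23.0/4.7) = 79.7 − 6.896 = 72.80 dB(A).

72.8 dB(A)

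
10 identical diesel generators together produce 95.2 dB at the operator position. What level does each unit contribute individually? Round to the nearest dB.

85 dB

For N identical incoherent sources L_total = L₁ + 10·log₁₀ N, so L₁ = 95.2 − 10·log₁₀(10) = 95.2 − 10.000.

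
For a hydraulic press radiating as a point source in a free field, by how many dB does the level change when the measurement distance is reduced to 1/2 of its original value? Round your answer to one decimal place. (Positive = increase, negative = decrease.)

With spherical spreading the level changes by −20·log₁₀(r₂/r₁).
ΔL = −20·log₁₀(0.5) = +6.02 dB.

+6.0 dB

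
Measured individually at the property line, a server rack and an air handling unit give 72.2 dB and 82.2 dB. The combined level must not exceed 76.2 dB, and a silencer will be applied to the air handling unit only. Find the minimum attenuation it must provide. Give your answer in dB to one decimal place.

8.2 dB

Fixed contribution from the other source: Σ 10^(L/10) = 10^(72.2/10) = 1.660e+07 (72.20 dB).
The limit corresponds to 10^(76.2/10) = 4.169e+07; subtracting the fixed part leaves 2.509e+07 for the air handling unit, i.e. 74.00 dB.
Required insertion loss = 82.2 − 74.00 = 8.20 dB.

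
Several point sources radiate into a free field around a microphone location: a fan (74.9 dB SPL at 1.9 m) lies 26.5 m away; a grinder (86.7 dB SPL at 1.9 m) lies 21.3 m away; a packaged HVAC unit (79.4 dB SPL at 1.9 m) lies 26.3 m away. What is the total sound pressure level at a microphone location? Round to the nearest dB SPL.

Propagate each source to the receiver with L = L_ref − 20·log₁₀(r/r_ref), then add intensities.
fan: 74.9 − 20·log₁₀(26.5/1.9) = 74.9 − 22.89 = 52.01 dB SPL.
grinder: 86.7 − 20·log₁₀(21.3/1.9) = 86.7 − 20.99 = 65.71 dB SPL.
packaged HVAC unit: 79.4 − 20·log₁₀(26.3/1.9) = 79.4 − 22.82 = 56.58 dB SPL.
Σ 10^(L/10) = 4.335e+06 → L_total = 10·log₁₀(4.335e+06) = 66.37 dB SPL.

66 dB SPL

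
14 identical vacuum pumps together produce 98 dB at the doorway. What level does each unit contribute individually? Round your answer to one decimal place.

Dividing the total intensity by 14 lowers the level by 10·log₁₀ 14 = 11.461 dB: L₁ = 98 − 11.461.

86.5 dB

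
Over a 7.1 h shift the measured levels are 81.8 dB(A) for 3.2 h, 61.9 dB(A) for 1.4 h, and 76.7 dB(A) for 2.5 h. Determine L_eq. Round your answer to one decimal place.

79.3 dB(A)

The energy average is taken in the linear domain: L_eq = 10·log₁₀[(Σ tᵢ·10^(Lᵢ/10))/T], T = 7.1 h.
Σ tᵢ·10^(Lᵢ/10) = 3.2·10^(81.8/10) + 1.4·10^(61.9/10) + 2.5·10^(76.7/10) = 6.034e+08.
L_eq = 10·log₁₀(6.034e+08/7.1) = 79.29 dB(A).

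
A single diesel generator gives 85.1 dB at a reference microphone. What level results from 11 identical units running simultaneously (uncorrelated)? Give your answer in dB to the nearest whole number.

With 11 equal, uncorrelated contributions the intensity is 11× that of one unit, giving a rise of 10·log₁₀ 11.
L_total = 85.1 + 10·log₁₀(11) = 85.1 + 10.414 = 95.51 dB.

96 dB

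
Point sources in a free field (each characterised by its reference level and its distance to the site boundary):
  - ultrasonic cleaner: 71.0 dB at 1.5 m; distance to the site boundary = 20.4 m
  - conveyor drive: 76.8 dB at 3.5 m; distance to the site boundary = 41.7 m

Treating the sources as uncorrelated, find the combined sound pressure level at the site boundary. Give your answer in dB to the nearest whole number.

Apply inverse-square spreading to bring every level to the receiver, then sum 10^(L/10).
ultrasonic cleaner: 71.0 − 20·log₁₀(20.4/1.5) = 71.0 − 22.67 = 48.33 dB.
conveyor drive: 76.8 − 20·log₁₀(41.7/3.5) = 76.8 − 21.52 = 55.28 dB.
Σ 10^(L/10) = 4.052e+05 → L_total = 10·log₁₀(4.052e+05) = 56.08 dB.

56 dB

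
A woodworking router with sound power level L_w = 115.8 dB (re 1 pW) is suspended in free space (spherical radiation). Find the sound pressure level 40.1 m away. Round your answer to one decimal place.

Free-field spherical radiation: L_p = L_w − 10·log₁₀(4π·r²), r = 40.1 m.
4π·r² = 2.021e+04 m², 10·log₁₀ of that is 43.055 dB.
L_p = 115.8 − 43.055 = 72.75 dB.

72.7 dB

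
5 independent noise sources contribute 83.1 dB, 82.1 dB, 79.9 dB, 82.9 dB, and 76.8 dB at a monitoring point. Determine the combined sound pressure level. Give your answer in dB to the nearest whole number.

88 dB

For uncorrelated sources the intensities add, so convert each level to linear form, sum, and take 10·log₁₀ of the total.
Σ 10^(L/10) = 10^(83.1/10) + 10^(82.1/10) + 10^(79.9/10) + 10^(82.9/10) + 10^(76.8/10) = 7.069e+08.
L_total = 10·log₁₀(7.069e+08) = 88.49 dB.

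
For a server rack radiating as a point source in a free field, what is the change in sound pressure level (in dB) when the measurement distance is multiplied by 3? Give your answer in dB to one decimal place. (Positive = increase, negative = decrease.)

Point-source spreading: ΔL = −20·log₁₀(r₂/r₁).
ΔL = −20·log₁₀(3) = -9.54 dB.

-9.5 dB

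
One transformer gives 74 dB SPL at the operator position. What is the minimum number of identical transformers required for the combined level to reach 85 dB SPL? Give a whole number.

13

The shortfall is 85 − 74 = 11.0 dB, and N units add 10·log₁₀ N, so need 10·log₁₀ N ≥ 11.0.
N ≥ 10^(11.0/10) = 12.589, so N = 13.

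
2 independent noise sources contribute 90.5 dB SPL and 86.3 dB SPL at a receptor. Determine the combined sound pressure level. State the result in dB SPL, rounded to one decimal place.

91.9 dB SPL

For uncorrelated sources the intensities add, so convert each level to linear form, sum, and take 10·log₁₀ of the total.
Σ 10^(L/10) = 10^(90.5/10) + 10^(86.3/10) = 1.549e+09.
L_total = 10·log₁₀(1.549e+09) = 91.90 dB SPL.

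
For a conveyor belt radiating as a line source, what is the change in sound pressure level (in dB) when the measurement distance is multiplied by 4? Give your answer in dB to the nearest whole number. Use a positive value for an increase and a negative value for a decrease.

-6 dB

With cylindrical spreading the level changes by −10·log₁₀(r₂/r₁).
ΔL = −10·log₁₀(4) = -6.02 dB.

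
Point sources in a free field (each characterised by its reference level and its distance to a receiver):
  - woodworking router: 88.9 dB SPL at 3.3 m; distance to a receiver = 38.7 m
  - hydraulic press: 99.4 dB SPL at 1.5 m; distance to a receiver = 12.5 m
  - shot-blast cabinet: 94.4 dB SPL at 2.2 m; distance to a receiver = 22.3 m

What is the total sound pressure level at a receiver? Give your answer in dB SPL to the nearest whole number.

82 dB SPL

Apply inverse-square spreading to bring every level to the receiver, then sum 10^(L/10).
woodworking router: 88.9 − 20·log₁₀(38.7/3.3) = 88.9 − 21.38 = 67.52 dB SPL.
hydraulic press: 99.4 − 20·log₁₀(12.5/1.5) = 99.4 − 18.42 = 80.98 dB SPL.
shot-blast cabinet: 94.4 − 20·log₁₀(22.3/2.2) = 94.4 − 20.12 = 74.28 dB SPL.
Σ 10^(L/10) = 1.579e+08 → L_total = 10·log₁₀(1.579e+08) = 81.98 dB SPL.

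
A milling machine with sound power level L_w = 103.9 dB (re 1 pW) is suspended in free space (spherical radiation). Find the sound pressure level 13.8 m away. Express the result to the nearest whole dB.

70 dB

Free-field spherical radiation: L_p = L_w − 10·log₁₀(4π·r²), r = 13.8 m.
4π·r² = 2393 m², 10·log₁₀ of that is 33.790 dB.
L_p = 103.9 − 33.790 = 70.11 dB.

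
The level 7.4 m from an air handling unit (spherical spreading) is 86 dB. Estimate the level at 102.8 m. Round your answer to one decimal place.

63.1 dB

For a point source, L₂ = L₁ − 20·log₁₀(r₂/r₁).
L₂ = 86 − 20·log₁₀(102.8/7.4) = 86 − 22.855 = 63.14 dB.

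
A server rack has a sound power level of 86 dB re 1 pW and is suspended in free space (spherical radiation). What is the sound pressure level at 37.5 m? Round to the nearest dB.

44 dB

The power spreads over a sphere of area 4π·r², so L_p = L_w − 10·log₁₀(4π·r²).
4π·r² = 1.767e+04 m², 10·log₁₀ of that is 42.473 dB.
L_p = 86 − 42.473 = 43.53 dB.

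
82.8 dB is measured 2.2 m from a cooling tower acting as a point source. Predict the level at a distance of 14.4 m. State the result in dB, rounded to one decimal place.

For a point source, L₂ = L₁ − 20·log₁₀(r₂/r₁).
L₂ = 82.8 − 20·log₁₀(14.4/2.2) = 82.8 − 16.319 = 66.48 dB.

66.5 dB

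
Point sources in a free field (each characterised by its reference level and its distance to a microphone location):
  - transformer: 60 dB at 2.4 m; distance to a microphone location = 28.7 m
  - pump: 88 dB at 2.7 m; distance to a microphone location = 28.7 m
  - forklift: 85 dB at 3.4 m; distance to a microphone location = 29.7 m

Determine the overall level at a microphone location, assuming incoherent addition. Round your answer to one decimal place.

69.9 dB

Apply inverse-square spreading to bring every level to the receiver, then sum 10^(L/10).
transformer: 60 − 20·log₁₀(28.7/2.4) = 60 − 21.55 = 38.45 dB.
pump: 88 − 20·log₁₀(28.7/2.7) = 88 − 20.53 = 67.47 dB.
forklift: 85 − 20·log₁₀(29.7/3.4) = 85 − 18.83 = 66.17 dB.
Σ 10^(L/10) = 9.735e+06 → L_total = 10·log₁₀(9.735e+06) = 69.88 dB.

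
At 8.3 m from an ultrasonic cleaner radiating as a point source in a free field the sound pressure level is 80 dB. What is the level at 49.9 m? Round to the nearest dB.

Point-source attenuation: ΔL = 20·log₁₀(r₂/r₁) = 20·log₁₀(49.9/8.3) = 15.580 dB.
L₂ = 80 − 20·log₁₀(49.9/8.3) = 80 − 15.580 = 64.42 dB.

64 dB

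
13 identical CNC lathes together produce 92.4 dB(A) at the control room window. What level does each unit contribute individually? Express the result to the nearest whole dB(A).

81 dB(A)

13 equal contributions raise the level by 10·log₁₀ 13 = 11.139 dB, so each unit alone gives 92.4 − 11.139.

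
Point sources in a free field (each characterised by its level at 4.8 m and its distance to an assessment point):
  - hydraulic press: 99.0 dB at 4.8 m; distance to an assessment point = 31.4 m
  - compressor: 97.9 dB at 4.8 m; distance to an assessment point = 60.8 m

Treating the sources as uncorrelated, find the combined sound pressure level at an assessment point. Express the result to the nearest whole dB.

84 dB

First find each source's level at the receiver (point-source: −20·log₁₀(r/r_ref)), then combine on an intensity basis.
hydraulic press: 99.0 − 20·log₁₀(31.4/4.8) = 99.0 − 16.31 = 82.69 dB.
compressor: 97.9 − 20·log₁₀(60.8/4.8) = 97.9 − 22.05 = 75.85 dB.
Σ 10^(L/10) = 2.240e+08 → L_total = 10·log₁₀(2.240e+08) = 83.50 dB.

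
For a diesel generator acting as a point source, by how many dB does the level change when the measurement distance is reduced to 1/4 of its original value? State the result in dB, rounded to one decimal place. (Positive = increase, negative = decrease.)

A point source loses 6 dB per doubling of distance; generally ΔL = −20·log₁₀(r₂/r₁).
ΔL = −20·log₁₀(0.25) = +12.04 dB.

+12.0 dB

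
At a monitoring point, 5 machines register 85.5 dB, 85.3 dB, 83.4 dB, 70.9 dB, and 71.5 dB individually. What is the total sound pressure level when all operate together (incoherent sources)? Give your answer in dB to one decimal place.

Incoherent sources combine by intensity addition: L_total = 10·log₁₀(Σ 10^(L_i/10)).
Σ 10^(L/10) = 10^(85.5/10) + 10^(85.3/10) + 10^(83.4/10) + 10^(70.9/10) + 10^(71.5/10) = 9.389e+08.
L_total = 10·log₁₀(9.389e+08) = 89.73 dB.

89.7 dB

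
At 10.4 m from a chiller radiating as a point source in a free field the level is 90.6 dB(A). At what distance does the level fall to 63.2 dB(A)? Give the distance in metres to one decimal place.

243.8 m

Point-source spreading drops the level by 20·log₁₀(r₂/r₁); inverting, r₂/r₁ = 10^(ΔL/20).
r₂ = 10.4·10^((90.6−63.2)/20) = 10.4·10^(27.4/20) = 243.80 m.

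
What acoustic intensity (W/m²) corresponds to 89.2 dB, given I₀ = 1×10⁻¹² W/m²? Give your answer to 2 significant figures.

I/I₀ = 10^(89.2/10) = 8.318e+08, so I = 8.318e+08 × 10⁻¹² W/m².

0.00083 W/m²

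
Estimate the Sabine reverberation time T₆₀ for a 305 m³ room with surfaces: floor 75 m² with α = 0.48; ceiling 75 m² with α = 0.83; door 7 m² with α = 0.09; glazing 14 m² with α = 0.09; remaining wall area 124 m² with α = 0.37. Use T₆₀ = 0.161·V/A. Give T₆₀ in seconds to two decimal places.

0.34 s

Total absorption A = 75·0.48 + 75·0.83 + 7·0.09 + 14·0.09 + 124·0.37 = 146.02 m² sabins.
T₆₀ = 0.161·V/A = 0.161·305/146.02 = 0.336 s.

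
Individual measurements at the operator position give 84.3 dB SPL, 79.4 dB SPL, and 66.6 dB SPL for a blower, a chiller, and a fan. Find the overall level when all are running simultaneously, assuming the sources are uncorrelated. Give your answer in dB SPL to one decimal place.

Incoherent sources combine by intensity addition: L_total = 10·log₁₀(Σ 10^(L_i/10)).
Σ 10^(L/10) = 10^(84.3/10) + 10^(79.4/10) + 10^(66.6/10) = 3.608e+08.
L_total = 10·log₁₀(3.608e+08) = 85.57 dB SPL.

85.6 dB SPL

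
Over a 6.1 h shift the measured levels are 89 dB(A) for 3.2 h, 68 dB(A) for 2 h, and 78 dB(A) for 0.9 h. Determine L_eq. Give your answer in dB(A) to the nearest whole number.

86 dB(A)

Weight each interval's intensity by its duration and average over T = 6.1 h:
Σ tᵢ·10^(Lᵢ/10) = 3.2·10^(89/10) + 2·10^(68/10) + 0.9·10^(78/10) = 2.611e+09.
L_eq = 10·log₁₀(2.611e+09/6.1) = 86.32 dB(A).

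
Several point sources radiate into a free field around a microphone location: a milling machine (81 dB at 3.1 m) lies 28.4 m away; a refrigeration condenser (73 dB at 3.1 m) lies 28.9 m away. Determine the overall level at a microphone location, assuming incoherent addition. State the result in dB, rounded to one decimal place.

62.4 dB

Apply inverse-square spreading to bring every level to the receiver, then sum 10^(L/10).
milling machine: 81 − 20·log₁₀(28.4/3.1) = 81 − 19.24 = 61.76 dB.
refrigeration condenser: 73 − 20·log₁₀(28.9/3.1) = 73 − 19.39 = 53.61 dB.
Σ 10^(L/10) = 1.730e+06 → L_total = 10·log₁₀(1.730e+06) = 62.38 dB.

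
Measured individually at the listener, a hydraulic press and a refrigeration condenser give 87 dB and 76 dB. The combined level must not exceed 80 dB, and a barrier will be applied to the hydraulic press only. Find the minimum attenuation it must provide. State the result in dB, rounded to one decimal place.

Everything except the hydraulic press sums to 10^(76/10) = 3.981e+07 in linear terms, 76.00 dB.
The limit corresponds to 10^(80/10) = 1.000e+08; subtracting the fixed part leaves 6.019e+07 for the hydraulic press, i.e. 77.80 dB.
So the hydraulic press must be reduced from 87 to 77.80 dB: IL = 9.20 dB.

9.2 dB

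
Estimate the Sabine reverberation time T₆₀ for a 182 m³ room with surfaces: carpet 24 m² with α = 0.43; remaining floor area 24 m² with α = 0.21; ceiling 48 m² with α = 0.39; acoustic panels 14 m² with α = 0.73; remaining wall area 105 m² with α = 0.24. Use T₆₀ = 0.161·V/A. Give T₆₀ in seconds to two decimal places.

0.42 s

A = Σ Sᵢαᵢ = 24·0.43 + 24·0.21 + 48·0.39 + 14·0.73 + 105·0.24 = 69.50 m².
T₆₀ = 0.161 × 182 / 69.50 = 0.422 s.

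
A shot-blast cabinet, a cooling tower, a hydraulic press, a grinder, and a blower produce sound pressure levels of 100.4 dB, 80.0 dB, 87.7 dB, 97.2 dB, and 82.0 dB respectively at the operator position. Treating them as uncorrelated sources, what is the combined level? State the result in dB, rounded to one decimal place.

Incoherent sources combine by intensity addition: L_total = 10·log₁₀(Σ 10^(L_i/10)).
Σ 10^(L/10) = 10^(100.4/10) + 10^(80.0/10) + 10^(87.7/10) + 10^(97.2/10) + 10^(82.0/10) = 1.706e+10.
L_total = 10·log₁₀(1.706e+10) = 102.32 dB.

102.3 dB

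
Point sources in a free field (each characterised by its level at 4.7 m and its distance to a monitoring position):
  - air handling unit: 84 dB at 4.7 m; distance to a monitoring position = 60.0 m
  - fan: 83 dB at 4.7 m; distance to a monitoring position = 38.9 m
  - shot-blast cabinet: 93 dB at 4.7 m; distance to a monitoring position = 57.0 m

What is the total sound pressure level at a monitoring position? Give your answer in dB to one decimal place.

72.6 dB

Propagate each source to the receiver with L = L_ref − 20·log₁₀(r/r_ref), then add intensities.
air handling unit: 84 − 20·log₁₀(60.0/4.7) = 84 − 22.12 = 61.88 dB.
fan: 83 − 20·log₁₀(38.9/4.7) = 83 − 18.36 = 64.64 dB.
shot-blast cabinet: 93 − 20·log₁₀(57.0/4.7) = 93 − 21.68 = 71.32 dB.
Σ 10^(L/10) = 1.802e+07 → L_total = 10·log₁₀(1.802e+07) = 72.56 dB.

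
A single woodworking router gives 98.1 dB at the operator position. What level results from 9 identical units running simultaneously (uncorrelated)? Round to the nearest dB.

108 dB

With 9 equal, uncorrelated contributions the intensity is 9× that of one unit, giving a rise of 10·log₁₀ 9.
L_total = 98.1 + 10·log₁₀(9) = 98.1 + 9.542 = 107.64 dB.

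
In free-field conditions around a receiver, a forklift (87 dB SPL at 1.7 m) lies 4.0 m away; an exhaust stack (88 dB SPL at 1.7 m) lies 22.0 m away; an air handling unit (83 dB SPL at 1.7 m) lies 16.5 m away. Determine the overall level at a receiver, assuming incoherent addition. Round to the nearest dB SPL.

80 dB SPL

First find each source's level at the receiver (point-source: −20·log₁₀(r/r_ref)), then combine on an intensity basis.
forklift: 87 − 20·log₁₀(4.0/1.7) = 87 − 7.43 = 79.57 dB SPL.
exhaust stack: 88 − 20·log₁₀(22.0/1.7) = 88 − 22.24 = 65.76 dB SPL.
air handling unit: 83 − 20·log₁₀(16.5/1.7) = 83 − 19.74 = 63.26 dB SPL.
Σ 10^(L/10) = 9.641e+07 → L_total = 10·log₁₀(9.641e+07) = 79.84 dB SPL.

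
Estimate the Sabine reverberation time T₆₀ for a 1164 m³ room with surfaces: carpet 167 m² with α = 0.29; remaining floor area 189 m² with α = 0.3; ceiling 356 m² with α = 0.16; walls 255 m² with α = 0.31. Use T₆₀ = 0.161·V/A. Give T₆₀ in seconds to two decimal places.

A = Σ Sᵢαᵢ = 167·0.29 + 189·0.3 + 356·0.16 + 255·0.31 = 241.14 m².
T₆₀ = 0.161 × 1164 / 241.14 = 0.777 s.

0.78 s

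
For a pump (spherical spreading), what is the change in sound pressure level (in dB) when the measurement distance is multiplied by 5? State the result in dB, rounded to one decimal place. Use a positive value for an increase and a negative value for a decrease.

-14.0 dB

Point-source spreading: ΔL = −20·log₁₀(r₂/r₁).
ΔL = −20·log₁₀(5) = -13.98 dB.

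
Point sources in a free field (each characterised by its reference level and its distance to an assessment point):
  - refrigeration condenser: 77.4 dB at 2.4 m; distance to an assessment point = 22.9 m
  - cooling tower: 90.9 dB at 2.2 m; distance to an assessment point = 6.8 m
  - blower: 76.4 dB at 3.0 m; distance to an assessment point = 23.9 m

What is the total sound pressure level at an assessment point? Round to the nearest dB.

81 dB

Apply inverse-square spreading to bring every level to the receiver, then sum 10^(L/10).
refrigeration condenser: 77.4 − 20·log₁₀(22.9/2.4) = 77.4 − 19.59 = 57.81 dB.
cooling tower: 90.9 − 20·log₁₀(6.8/2.2) = 90.9 − 9.80 = 81.10 dB.
blower: 76.4 − 20·log₁₀(23.9/3.0) = 76.4 − 18.03 = 58.37 dB.
Σ 10^(L/10) = 1.301e+08 → L_total = 10·log₁₀(1.301e+08) = 81.14 dB.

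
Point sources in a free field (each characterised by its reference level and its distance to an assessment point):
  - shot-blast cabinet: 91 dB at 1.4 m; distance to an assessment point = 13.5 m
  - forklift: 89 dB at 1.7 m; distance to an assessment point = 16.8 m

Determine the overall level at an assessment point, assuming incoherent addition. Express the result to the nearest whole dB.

First find each source's level at the receiver (point-source: −20·log₁₀(r/r_ref)), then combine on an intensity basis.
shot-blast cabinet: 91 − 20·log₁₀(13.5/1.4) = 91 − 19.68 = 71.32 dB.
forklift: 89 − 20·log₁₀(16.8/1.7) = 89 − 19.90 = 69.10 dB.
Σ 10^(L/10) = 2.167e+07 → L_total = 10·log₁₀(2.167e+07) = 73.36 dB.

73 dB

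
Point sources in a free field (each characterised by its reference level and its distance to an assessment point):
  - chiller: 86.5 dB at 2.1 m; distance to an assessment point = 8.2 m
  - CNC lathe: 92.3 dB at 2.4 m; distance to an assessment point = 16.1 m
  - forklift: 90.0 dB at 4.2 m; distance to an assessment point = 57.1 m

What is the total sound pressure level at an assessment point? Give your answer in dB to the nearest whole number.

Apply inverse-square spreading to bring every level to the receiver, then sum 10^(L/10).
chiller: 86.5 − 20·log₁₀(8.2/2.1) = 86.5 − 11.83 = 74.67 dB.
CNC lathe: 92.3 − 20·log₁₀(16.1/2.4) = 92.3 − 16.53 = 75.77 dB.
forklift: 90.0 − 20·log₁₀(57.1/4.2) = 90.0 − 22.67 = 67.33 dB.
Σ 10^(L/10) = 7.244e+07 → L_total = 10·log₁₀(7.244e+07) = 78.60 dB.

79 dB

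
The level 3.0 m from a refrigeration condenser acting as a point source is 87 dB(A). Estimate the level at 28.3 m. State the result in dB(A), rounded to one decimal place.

67.5 dB(A)

For a point source, L₂ = L₁ − 20·log₁₀(r₂/r₁).
L₂ = 87 − 20·log₁₀(28.3/3.0) = 87 − 19.493 = 67.51 dB(A).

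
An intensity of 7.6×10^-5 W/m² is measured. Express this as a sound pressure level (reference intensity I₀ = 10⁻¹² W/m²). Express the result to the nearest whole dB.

I/I₀ = 7.6×10^-5/10⁻¹² = 7.6×10^7, and L = 10·log₁₀(I/I₀).
L = 10·(0.8808 + 7) = 78.81 dB.

79 dB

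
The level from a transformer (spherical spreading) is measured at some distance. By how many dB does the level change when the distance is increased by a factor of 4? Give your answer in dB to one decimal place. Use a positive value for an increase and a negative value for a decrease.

-12.0 dB

A point source loses 6 dB per doubling of distance; generally ΔL = −20·log₁₀(r₂/r₁).
ΔL = −20·log₁₀(4) = -12.04 dB.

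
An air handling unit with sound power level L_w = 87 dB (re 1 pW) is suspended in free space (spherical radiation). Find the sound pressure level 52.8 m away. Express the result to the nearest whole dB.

42 dB

Free-field spherical radiation: L_p = L_w − 10·log₁₀(4π·r²), r = 52.8 m.
4π·r² = 3.503e+04 m², 10·log₁₀ of that is 45.445 dB.
L_p = 87 − 45.445 = 41.56 dB.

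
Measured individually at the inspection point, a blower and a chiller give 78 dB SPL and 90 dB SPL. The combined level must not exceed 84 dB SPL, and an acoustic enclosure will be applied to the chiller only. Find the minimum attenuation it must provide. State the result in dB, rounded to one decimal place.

7.3 dB

Everything except the chiller sums to 10^(78/10) = 6.310e+07 in linear terms, 78.00 dB SPL.
The limit corresponds to 10^(84/10) = 2.512e+08; subtracting the fixed part leaves 1.881e+08 for the chiller, i.e. 82.74 dB SPL.
Required insertion loss = 90 − 82.74 = 7.26 dB.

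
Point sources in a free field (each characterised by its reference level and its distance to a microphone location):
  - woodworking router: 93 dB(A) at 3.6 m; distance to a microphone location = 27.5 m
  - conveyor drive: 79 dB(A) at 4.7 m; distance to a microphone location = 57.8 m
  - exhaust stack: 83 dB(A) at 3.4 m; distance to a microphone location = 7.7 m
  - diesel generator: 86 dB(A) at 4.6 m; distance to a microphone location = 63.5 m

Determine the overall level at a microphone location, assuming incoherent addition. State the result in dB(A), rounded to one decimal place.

Propagate each source to the receiver with L = L_ref − 20·log₁₀(r/r_ref), then add intensities.
woodworking router: 93 − 20·log₁₀(27.5/3.6) = 93 − 17.66 = 75.34 dB(A).
conveyor drive: 79 − 20·log₁₀(57.8/4.7) = 79 − 21.80 = 57.20 dB(A).
exhaust stack: 83 − 20·log₁₀(7.7/3.4) = 83 − 7.10 = 75.90 dB(A).
diesel generator: 86 − 20·log₁₀(63.5/4.6) = 86 − 22.80 = 63.20 dB(A).
Σ 10^(L/10) = 7.571e+07 → L_total = 10·log₁₀(7.571e+07) = 78.79 dB(A).

78.8 dB(A)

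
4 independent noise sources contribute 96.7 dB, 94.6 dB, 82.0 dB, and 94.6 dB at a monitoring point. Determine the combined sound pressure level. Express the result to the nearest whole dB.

For uncorrelated sources the intensities add, so convert each level to linear form, sum, and take 10·log₁₀ of the total.
Σ 10^(L/10) = 10^(96.7/10) + 10^(94.6/10) + 10^(82.0/10) + 10^(94.6/10) = 1.060e+10.
L_total = 10·log₁₀(1.060e+10) = 100.25 dB.

100 dB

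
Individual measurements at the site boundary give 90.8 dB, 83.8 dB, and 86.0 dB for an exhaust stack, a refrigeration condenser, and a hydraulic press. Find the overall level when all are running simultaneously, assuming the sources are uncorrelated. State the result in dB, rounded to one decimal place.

92.6 dB

Incoherent sources combine by intensity addition: L_total = 10·log₁₀(Σ 10^(L_i/10)).
Σ 10^(L/10) = 10^(90.8/10) + 10^(83.8/10) + 10^(86.0/10) = 1.840e+09.
L_total = 10·log₁₀(1.840e+09) = 92.65 dB.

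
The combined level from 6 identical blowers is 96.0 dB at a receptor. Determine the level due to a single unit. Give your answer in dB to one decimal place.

Dividing the total intensity by 6 lowers the level by 10·log₁₀ 6 = 7.782 dB: L₁ = 96.0 − 7.782.

88.2 dB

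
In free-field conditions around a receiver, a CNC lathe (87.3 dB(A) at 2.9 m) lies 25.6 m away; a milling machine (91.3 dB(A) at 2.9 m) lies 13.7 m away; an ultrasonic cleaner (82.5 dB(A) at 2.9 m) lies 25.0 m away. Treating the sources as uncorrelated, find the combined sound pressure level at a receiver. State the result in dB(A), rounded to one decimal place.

78.4 dB(A)

Propagate each source to the receiver with L = L_ref − 20·log₁₀(r/r_ref), then add intensities.
CNC lathe: 87.3 − 20·log₁₀(25.6/2.9) = 87.3 − 18.92 = 68.38 dB(A).
milling machine: 91.3 − 20·log₁₀(13.7/2.9) = 91.3 − 13.49 = 77.81 dB(A).
ultrasonic cleaner: 82.5 − 20·log₁₀(25.0/2.9) = 82.5 − 18.71 = 63.79 dB(A).
Σ 10^(L/10) = 6.973e+07 → L_total = 10·log₁₀(6.973e+07) = 78.43 dB(A).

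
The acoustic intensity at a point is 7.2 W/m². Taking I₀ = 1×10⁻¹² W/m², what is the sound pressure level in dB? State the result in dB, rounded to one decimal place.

128.6 dB

Dividing by I₀ shifts the exponent by 12: I/I₀ = 7.2×10^12.
L = 10·(0.8573 + 12) = 128.57 dB.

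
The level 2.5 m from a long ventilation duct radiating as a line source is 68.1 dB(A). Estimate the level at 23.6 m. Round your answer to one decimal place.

58.4 dB(A)

Line-source attenuation: ΔL = 10·log₁₀(r₂/r₁) = 10·log₁₀(23.6/2.5) = 9.750 dB.
L₂ = 68.1 − 10·log₁₀(23.6/2.5) = 68.1 − 9.750 = 58.35 dB(A).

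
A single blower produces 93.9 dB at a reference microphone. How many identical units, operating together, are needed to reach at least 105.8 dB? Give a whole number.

16

N identical sources give L₁ + 10·log₁₀ N, so require 10·log₁₀ N ≥ 105.8 − 93.9 = 11.9 dB.
N ≥ 10^(11.9/10) = 15.488, so N = 16.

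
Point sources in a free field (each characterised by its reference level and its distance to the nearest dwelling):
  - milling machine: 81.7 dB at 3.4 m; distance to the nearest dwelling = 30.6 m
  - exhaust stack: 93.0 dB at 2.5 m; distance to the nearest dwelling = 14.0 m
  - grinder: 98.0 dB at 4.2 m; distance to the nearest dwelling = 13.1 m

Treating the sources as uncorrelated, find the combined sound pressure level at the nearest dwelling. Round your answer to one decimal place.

Propagate each source to the receiver with L = L_ref − 20·log₁₀(r/r_ref), then add intensities.
milling machine: 81.7 − 20·log₁₀(30.6/3.4) = 81.7 − 19.08 = 62.62 dB.
exhaust stack: 93.0 − 20·log₁₀(14.0/2.5) = 93.0 − 14.96 = 78.04 dB.
grinder: 98.0 − 20·log₁₀(13.1/4.2) = 98.0 − 9.88 = 88.12 dB.
Σ 10^(L/10) = 7.140e+08 → L_total = 10·log₁₀(7.140e+08) = 88.54 dB.

88.5 dB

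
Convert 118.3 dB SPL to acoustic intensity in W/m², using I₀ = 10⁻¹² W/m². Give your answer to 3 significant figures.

0.676 W/m²

L = 10·log₁₀(I/I₀) ⇒ I = I₀·10^(L/10) = 10⁻¹² × 10^11.83.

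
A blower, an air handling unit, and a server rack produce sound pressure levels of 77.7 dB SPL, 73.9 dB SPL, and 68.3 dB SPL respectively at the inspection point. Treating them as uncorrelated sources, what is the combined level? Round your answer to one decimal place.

79.6 dB SPL

For uncorrelated sources the intensities add, so convert each level to linear form, sum, and take 10·log₁₀ of the total.
Σ 10^(L/10) = 10^(77.7/10) + 10^(73.9/10) + 10^(68.3/10) = 9.019e+07.
L_total = 10·log₁₀(9.019e+07) = 79.55 dB SPL.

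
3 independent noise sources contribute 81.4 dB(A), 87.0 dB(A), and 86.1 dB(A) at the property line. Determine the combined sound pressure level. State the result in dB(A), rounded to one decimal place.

90.2 dB(A)

For uncorrelated sources the intensities add, so convert each level to linear form, sum, and take 10·log₁₀ of the total.
Σ 10^(L/10) = 10^(81.4/10) + 10^(87.0/10) + 10^(86.1/10) = 1.047e+09.
L_total = 10·log₁₀(1.047e+09) = 90.20 dB(A).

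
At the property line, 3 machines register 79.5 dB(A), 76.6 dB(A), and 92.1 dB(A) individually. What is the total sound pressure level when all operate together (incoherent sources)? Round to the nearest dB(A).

92 dB(A)

For uncorrelated sources the intensities add, so convert each level to linear form, sum, and take 10·log₁₀ of the total.
Σ 10^(L/10) = 10^(79.5/10) + 10^(76.6/10) + 10^(92.1/10) = 1.757e+09.
L_total = 10·log₁₀(1.757e+09) = 92.45 dB(A).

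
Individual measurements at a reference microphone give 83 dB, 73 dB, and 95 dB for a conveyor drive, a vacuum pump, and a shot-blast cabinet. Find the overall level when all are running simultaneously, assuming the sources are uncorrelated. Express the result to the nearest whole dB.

95 dB

Incoherent sources combine by intensity addition: L_total = 10·log₁₀(Σ 10^(L_i/10)).
Σ 10^(L/10) = 10^(83/10) + 10^(73/10) + 10^(95/10) = 3.382e+09.
L_total = 10·log₁₀(3.382e+09) = 95.29 dB.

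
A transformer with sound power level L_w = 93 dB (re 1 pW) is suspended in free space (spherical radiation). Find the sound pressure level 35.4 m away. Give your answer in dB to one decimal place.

Free-field spherical radiation: L_p = L_w − 10·log₁₀(4π·r²), r = 35.4 m.
4π·r² = 1.575e+04 m², 10·log₁₀ of that is 41.972 dB.
L_p = 93 − 41.972 = 51.03 dB.

51.0 dB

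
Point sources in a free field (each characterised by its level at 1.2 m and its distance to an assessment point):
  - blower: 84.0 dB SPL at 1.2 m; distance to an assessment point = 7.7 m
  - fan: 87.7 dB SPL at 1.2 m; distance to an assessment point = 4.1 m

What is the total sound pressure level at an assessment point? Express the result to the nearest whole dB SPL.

Apply inverse-square spreading to bring every level to the receiver, then sum 10^(L/10).
blower: 84.0 − 20·log₁₀(7.7/1.2) = 84.0 − 16.15 = 67.85 dB SPL.
fan: 87.7 − 20·log₁₀(4.1/1.2) = 87.7 − 10.67 = 77.03 dB SPL.
Σ 10^(L/10) = 5.654e+07 → L_total = 10·log₁₀(5.654e+07) = 77.52 dB SPL.

78 dB SPL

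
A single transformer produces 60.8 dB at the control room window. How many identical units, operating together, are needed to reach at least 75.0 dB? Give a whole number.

27

N identical sources give L₁ + 10·log₁₀ N, so require 10·log₁₀ N ≥ 75.0 − 60.8 = 14.2 dB.
N ≥ 10^(14.2/10) = 26.303, so N = 27.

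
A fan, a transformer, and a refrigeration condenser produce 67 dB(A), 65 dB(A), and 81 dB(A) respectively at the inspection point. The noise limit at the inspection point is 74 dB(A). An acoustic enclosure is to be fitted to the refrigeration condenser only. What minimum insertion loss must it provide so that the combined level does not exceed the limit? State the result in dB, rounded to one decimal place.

8.7 dB

Everything except the refrigeration condenser sums to 10^(67/10) + 10^(65/10) = 8.174e+06 in linear terms, 69.12 dB(A).
To meet 74 dB(A) overall, the treated refrigeration condenser may contribute at most 10^(74/10) − 8.174e+06 = 1.694e+07, i.e. 72.29 dB(A).
Required insertion loss = 81 − 72.29 = 8.71 dB.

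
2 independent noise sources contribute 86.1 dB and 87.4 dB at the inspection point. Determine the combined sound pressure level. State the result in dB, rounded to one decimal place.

89.8 dB

For uncorrelated sources the intensities add, so convert each level to linear form, sum, and take 10·log₁₀ of the total.
Σ 10^(L/10) = 10^(86.1/10) + 10^(87.4/10) = 9.569e+08.
L_total = 10·log₁₀(9.569e+08) = 89.81 dB.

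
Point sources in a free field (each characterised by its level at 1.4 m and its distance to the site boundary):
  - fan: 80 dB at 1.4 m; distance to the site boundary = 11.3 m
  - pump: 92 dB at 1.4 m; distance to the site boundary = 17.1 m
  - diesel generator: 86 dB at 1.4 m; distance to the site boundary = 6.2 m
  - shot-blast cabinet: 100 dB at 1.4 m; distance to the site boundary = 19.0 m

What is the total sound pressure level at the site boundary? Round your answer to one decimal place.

Apply inverse-square spreading to bring every level to the receiver, then sum 10^(L/10).
fan: 80 − 20·log₁₀(11.3/1.4) = 80 − 18.14 = 61.86 dB.
pump: 92 − 20·log₁₀(17.1/1.4) = 92 − 21.74 = 70.26 dB.
diesel generator: 86 − 20·log₁₀(6.2/1.4) = 86 − 12.93 = 73.07 dB.
shot-blast cabinet: 100 − 20·log₁₀(19.0/1.4) = 100 − 22.65 = 77.35 dB.
Σ 10^(L/10) = 8.675e+07 → L_total = 10·log₁₀(8.675e+07) = 79.38 dB.

79.4 dB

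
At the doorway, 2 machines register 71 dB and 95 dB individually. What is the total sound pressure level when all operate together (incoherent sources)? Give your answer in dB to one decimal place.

For uncorrelated sources the intensities add, so convert each level to linear form, sum, and take 10·log₁₀ of the total.
Σ 10^(L/10) = 10^(71/10) + 10^(95/10) = 3.175e+09.
L_total = 10·log₁₀(3.175e+09) = 95.02 dB.

95.0 dB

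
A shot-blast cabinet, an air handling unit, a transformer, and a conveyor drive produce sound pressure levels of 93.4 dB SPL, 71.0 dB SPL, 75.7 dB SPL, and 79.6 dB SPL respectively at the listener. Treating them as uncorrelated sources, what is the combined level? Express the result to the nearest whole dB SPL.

94 dB SPL

Incoherent sources combine by intensity addition: L_total = 10·log₁₀(Σ 10^(L_i/10)).
Σ 10^(L/10) = 10^(93.4/10) + 10^(71.0/10) + 10^(75.7/10) + 10^(79.6/10) = 2.329e+09.
L_total = 10·log₁₀(2.329e+09) = 93.67 dB SPL.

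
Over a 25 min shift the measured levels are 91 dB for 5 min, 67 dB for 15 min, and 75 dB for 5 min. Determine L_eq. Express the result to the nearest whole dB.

L_eq = 10·log₁₀[(1/T)·Σ tᵢ·10^(Lᵢ/10)] with T = 25 min.
Σ tᵢ·10^(Lᵢ/10) = 5·10^(91/10) + 15·10^(67/10) + 5·10^(75/10) = 6.528e+09.
L_eq = 10·log₁₀(6.528e+09/25) = 84.17 dB.

84 dB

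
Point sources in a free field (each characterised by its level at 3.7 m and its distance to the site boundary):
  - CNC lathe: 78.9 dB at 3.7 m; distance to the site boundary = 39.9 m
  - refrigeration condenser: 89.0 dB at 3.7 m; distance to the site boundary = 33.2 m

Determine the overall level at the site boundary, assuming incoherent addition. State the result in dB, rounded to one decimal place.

70.2 dB

First find each source's level at the receiver (point-source: −20·log₁₀(r/r_ref)), then combine on an intensity basis.
CNC lathe: 78.9 − 20·log₁₀(39.9/3.7) = 78.9 − 20.66 = 58.24 dB.
refrigeration condenser: 89.0 − 20·log₁₀(33.2/3.7) = 89.0 − 19.06 = 69.94 dB.
Σ 10^(L/10) = 1.053e+07 → L_total = 10·log₁₀(1.053e+07) = 70.23 dB.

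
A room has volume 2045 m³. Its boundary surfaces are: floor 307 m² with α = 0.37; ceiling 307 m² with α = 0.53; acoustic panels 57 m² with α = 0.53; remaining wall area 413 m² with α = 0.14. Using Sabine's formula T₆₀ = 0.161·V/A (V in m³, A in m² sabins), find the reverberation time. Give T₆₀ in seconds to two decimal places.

0.90 s

Summing Sᵢαᵢ: 307·0.37 + 307·0.53 + 57·0.53 + 413·0.14 = 364.33 m².
T₆₀ = 0.161 × 2045 / 364.33 = 0.904 s.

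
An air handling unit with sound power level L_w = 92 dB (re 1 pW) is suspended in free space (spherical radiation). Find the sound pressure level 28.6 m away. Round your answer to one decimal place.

L_p = L_w − 10·log₁₀(4π·r²) with r = 28.6 m.
4π·r² = 1.028e+04 m², 10·log₁₀ of that is 40.119 dB.
L_p = 92 − 40.119 = 51.88 dB.

51.9 dB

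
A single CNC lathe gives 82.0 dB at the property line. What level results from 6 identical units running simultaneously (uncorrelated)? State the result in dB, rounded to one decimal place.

With 6 equal, uncorrelated contributions the intensity is 6× that of one unit, giving a rise of 10·log₁₀ 6.
L_total = 82.0 + 10·log₁₀(6) = 82.0 + 7.782 = 89.78 dB.

89.8 dB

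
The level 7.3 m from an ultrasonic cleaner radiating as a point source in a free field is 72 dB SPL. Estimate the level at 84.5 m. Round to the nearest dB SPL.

51 dB SPL

For a point source, L₂ = L₁ − 20·log₁₀(r₂/r₁).
L₂ = 72 − 20·log₁₀(84.5/7.3) = 72 − 21.271 = 50.73 dB SPL.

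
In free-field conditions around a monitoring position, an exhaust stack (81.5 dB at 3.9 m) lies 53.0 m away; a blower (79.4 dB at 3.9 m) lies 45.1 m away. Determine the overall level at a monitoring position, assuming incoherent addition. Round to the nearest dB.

62 dB

Propagate each source to the receiver with L = L_ref − 20·log₁₀(r/r_ref), then add intensities.
exhaust stack: 81.5 − 20·log₁₀(53.0/3.9) = 81.5 − 22.66 = 58.84 dB.
blower: 79.4 − 20·log₁₀(45.1/3.9) = 79.4 − 21.26 = 58.14 dB.
Σ 10^(L/10) = 1.416e+06 → L_total = 10·log₁₀(1.416e+06) = 61.51 dB.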